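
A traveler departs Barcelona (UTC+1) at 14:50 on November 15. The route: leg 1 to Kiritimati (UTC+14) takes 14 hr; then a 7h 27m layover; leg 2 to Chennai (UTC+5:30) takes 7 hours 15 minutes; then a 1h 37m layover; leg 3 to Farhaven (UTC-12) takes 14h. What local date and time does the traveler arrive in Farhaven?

22:09 on November 16

Convert departure to UTC: 14:50 − 1:00 = 13:50 UTC on Nov 15.
Add 14 hours leg 1 → 03:50 UTC (Nov 16).
Add 7 hours 27 minutes layover in Kiritimati → 11:17 UTC.
Add 7 hours and 15 minutes leg 2 → 18:32 UTC.
Add 1 hour and 37 minutes layover in Chennai → 20:09 UTC.
Add 14 hours leg 3 → 10:09 UTC (Nov 17).
Farhaven is UTC−12:00, so local arrival = 10:09 − 12:00 = 22:09 on Nov 16.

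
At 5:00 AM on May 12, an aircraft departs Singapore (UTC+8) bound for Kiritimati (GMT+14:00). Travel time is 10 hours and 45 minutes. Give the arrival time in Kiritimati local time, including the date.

9:45 PM on May 12

Convert departure to UTC: 5:00 AM − 8:00 = 9:00 PM UTC on May 11.
Add 10 hours 45 minutes travel time → 7:45 AM UTC (May 12).
Kiritimati is UTC+14:00, so local arrival = 7:45 AM + 14:00 = 9:45 PM on May 12.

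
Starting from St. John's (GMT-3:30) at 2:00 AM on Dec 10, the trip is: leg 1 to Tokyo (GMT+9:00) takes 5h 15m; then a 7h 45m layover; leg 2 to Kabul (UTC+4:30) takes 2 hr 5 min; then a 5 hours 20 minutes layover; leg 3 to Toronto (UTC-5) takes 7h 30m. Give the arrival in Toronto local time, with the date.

4:25 AM on Dec 11

Convert departure to UTC: 2:00 AM + 3:30 = 5:30 AM UTC on Dec 10.
Add 5 hours 15 minutes leg 1 → 10:45 AM UTC.
Add 7 hours 45 minutes layover in Tokyo → 6:30 PM UTC.
Add 2 hours and 5 minutes leg 2 → 8:35 PM UTC.
Add 5 hours 20 minutes layover in Kabul → 1:55 AM UTC (Dec 11).
Add 7 hours 30 minutes leg 3 → 9:25 AM UTC.
Toronto is UTC−5:00, so local arrival = 9:25 AM − 5:00 = 4:25 AM on Dec 11.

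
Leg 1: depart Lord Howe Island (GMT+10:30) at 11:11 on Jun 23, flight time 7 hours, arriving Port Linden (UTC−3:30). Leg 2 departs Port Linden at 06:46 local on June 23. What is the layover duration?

Convert departure to UTC: 11:11 − 10:30 = 00:41 UTC on Jun 23.
Add 7 hours flight time → 07:41 UTC.
Port Linden is UTC−3:30, so local arrival = 07:41 − 3:30 = 04:11 on Jun 23.
Layover = 06:46 − 04:11 = 2 hours 35 minutes.

2 hours 35 minutes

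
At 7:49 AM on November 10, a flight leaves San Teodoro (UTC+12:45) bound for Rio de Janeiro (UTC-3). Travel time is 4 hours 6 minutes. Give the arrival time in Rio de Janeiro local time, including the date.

Convert departure to UTC: 7:49 AM − 12:45 = 7:04 PM UTC on Nov 9.
Add 4 hours and 6 minutes travel time → 11:10 PM UTC.
Rio de Janeiro is UTC−3:00, so local arrival = 11:10 PM − 3:00 = 8:10 PM on Nov 9.

8:10 PM on November 9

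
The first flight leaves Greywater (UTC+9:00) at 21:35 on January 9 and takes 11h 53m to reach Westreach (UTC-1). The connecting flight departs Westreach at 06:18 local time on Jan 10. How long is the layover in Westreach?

6 hours 50 minutes

Convert departure to UTC: 21:35 − 9:00 = 12:35 UTC on Jan 9.
Add 11 hours and 53 minutes flight time → 00:28 UTC (Jan 10).
Westreach is UTC−1:00, so local arrival = 00:28 − 1:00 = 23:28 on Jan 9.
Layover = 06:18 − 23:28 (+1 day) = 6 hours 50 minutes.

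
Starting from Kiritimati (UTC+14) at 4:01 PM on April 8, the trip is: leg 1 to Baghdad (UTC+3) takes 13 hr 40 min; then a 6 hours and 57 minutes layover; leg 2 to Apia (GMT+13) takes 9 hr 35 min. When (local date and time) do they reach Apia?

9:13 PM on Apr 9

Convert departure to UTC: 4:01 PM − 14:00 = 2:01 AM UTC on Apr 8.
Add 13 hours and 40 minutes leg 1 → 3:41 PM UTC.
Add 6 hours 57 minutes layover in Baghdad → 10:38 PM UTC.
Add 9 hours 35 minutes leg 2 → 8:13 AM UTC (Apr 9).
Apia is UTC+13:00, so local arrival = 8:13 AM + 13:00 = 9:13 PM on Apr 9.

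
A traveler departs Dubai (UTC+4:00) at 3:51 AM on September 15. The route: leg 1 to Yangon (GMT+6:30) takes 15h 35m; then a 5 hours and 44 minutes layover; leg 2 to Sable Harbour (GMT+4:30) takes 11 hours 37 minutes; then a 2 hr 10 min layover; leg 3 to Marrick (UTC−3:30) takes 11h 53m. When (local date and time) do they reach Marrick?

Convert departure to UTC: 3:51 AM − 4:00 = 11:51 PM UTC on Sep 14.
Add 15 hours and 35 minutes leg 1 → 3:26 PM UTC (Sep 15).
Add 5 hours 44 minutes layover in Yangon → 9:10 PM UTC.
Add 11 hours and 37 minutes leg 2 → 8:47 AM UTC (Sep 16).
Add 2 hours and 10 minutes layover in Sable Harbour → 10:57 AM UTC.
Add 11 hours 53 minutes leg 3 → 10:50 PM UTC.
Marrick is UTC−3:30, so local arrival = 10:50 PM − 3:30 = 7:20 PM on Sep 16.

7:20 PM on September 16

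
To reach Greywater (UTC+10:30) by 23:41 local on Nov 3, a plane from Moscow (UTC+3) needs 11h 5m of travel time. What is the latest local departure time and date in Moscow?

Target arrival in UTC: 23:41 − 10:30 = 13:11 on Nov 3.
Subtract 11 hours 5 minutes → departure 02:06 UTC on Nov 3.
Moscow is UTC+3:00: 02:06 + 3:00 = 05:06 on Nov 3.

05:06 on November 3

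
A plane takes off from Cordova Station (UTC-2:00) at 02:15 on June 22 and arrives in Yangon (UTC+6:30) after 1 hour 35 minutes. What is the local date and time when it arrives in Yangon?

12:20 on Jun 22

Yangon is 8:30 ahead of Cordova Station.
After 1 hour and 35 minutes it is 03:50 in Cordova Station.
Shift by the zone difference: 03:50 + 8:30 = 12:20 on Jun 22 in Yangon.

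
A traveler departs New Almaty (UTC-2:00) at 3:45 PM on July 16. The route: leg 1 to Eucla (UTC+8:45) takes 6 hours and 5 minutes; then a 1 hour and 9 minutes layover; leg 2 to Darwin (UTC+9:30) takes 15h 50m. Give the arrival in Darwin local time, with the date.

2:19 AM on Jul 18

Convert departure to UTC: 3:45 PM + 2:00 = 5:45 PM UTC on Jul 16.
Add 6 hours and 5 minutes leg 1 → 11:50 PM UTC.
Add 1 hour and 9 minutes layover in Eucla → 12:59 AM UTC (Jul 17).
Add 15 hours 50 minutes leg 2 → 4:49 PM UTC.
Darwin is UTC+9:30, so local arrival = 4:49 PM + 9:30 = 2:19 AM on Jul 18.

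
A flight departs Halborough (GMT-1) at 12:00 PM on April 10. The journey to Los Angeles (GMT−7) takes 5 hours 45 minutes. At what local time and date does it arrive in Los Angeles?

11:45 AM on Apr 10

Convert departure to UTC: 12:00 PM + 1:00 = 1:00 PM UTC on Apr 10.
Add 5 hours and 45 minutes travel time → 6:45 PM UTC.
Los Angeles is UTC−7:00, so local arrival = 6:45 PM − 7:00 = 11:45 AM on Apr 10.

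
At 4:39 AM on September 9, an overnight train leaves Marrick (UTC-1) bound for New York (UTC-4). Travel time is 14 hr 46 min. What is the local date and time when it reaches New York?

4:25 PM on Sep 9

Convert departure to UTC: 4:39 AM + 1:00 = 5:39 AM UTC on Sep 9.
Add 14 hours and 46 minutes travel time → 8:25 PM UTC.
New York is UTC−4:00, so local arrival = 8:25 PM − 4:00 = 4:25 PM on Sep 9.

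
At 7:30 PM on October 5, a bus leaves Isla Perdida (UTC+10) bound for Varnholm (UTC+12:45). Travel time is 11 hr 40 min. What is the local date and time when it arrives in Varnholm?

Varnholm is 2:45 ahead of Isla Perdida.
After 11 hours and 40 minutes it is 7:10 AM (Oct 6) in Isla Perdida.
Shift by the zone difference: 7:10 AM + 2:45 = 9:55 AM on Oct 6 in Varnholm.

9:55 AM on October 6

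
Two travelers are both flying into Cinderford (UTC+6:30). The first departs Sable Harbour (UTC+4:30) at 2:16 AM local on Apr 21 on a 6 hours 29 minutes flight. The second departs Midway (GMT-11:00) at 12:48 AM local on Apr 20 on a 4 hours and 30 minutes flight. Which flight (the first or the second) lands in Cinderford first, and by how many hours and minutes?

the second, by 11 hours 57 minutes

Flight 1 in UTC: 2:16 AM − 4:30 = 9:46 PM on Apr 20.
+6 hours 29 minutes → arrive 4:15 AM UTC on Apr 21.
Flight 2 in UTC: 12:48 AM + 11:00 = 11:48 AM on Apr 20.
+4 hours 30 minutes → arrive 4:18 PM UTC on Apr 20.
Flight 2 lands earlier by 11 hours 57 minutes.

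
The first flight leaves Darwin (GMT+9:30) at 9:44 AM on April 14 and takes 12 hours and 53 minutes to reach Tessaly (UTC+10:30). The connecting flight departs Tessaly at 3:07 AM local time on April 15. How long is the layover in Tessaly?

Convert departure to UTC: 9:44 AM − 9:30 = 12:14 AM UTC on Apr 14.
Add 12 hours 53 minutes flight time → 1:07 PM UTC.
Tessaly is UTC+10:30, so local arrival = 1:07 PM + 10:30 = 11:37 PM on Apr 14.
Layover = 3:07 AM − 11:37 PM (+1 day) = 3 hours 30 minutes.

3 hours 30 minutes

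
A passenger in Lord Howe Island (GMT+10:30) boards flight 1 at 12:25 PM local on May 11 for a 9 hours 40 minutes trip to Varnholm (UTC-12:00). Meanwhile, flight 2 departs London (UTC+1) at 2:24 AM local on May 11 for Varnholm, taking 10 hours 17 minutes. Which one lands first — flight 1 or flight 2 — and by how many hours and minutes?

Flight 1 in UTC: 12:25 PM − 10:30 = 1:55 AM on May 11.
+9 hours 40 minutes → arrive 11:35 AM UTC on May 11.
Flight 2 in UTC: 2:24 AM − 1:00 = 1:24 AM on May 11.
+10 hours and 17 minutes → arrive 11:41 AM UTC on May 11.
Flight 1 lands earlier by 6 minutes.

the first, by 6 minutes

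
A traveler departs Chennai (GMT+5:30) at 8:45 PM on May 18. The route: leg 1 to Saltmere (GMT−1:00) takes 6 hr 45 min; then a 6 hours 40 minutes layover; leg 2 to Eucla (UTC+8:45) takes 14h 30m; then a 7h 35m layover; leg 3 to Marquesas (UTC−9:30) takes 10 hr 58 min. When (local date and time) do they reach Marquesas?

4:13 AM on May 20

Convert departure to UTC: 8:45 PM − 5:30 = 3:15 PM UTC on May 18.
Add 6 hours 45 minutes leg 1 → 10:00 PM UTC.
Add 6 hours 40 minutes layover in Saltmere → 4:40 AM UTC (May 19).
Add 14 hours 30 minutes leg 2 → 7:10 PM UTC.
Add 7 hours and 35 minutes layover in Eucla → 2:45 AM UTC (May 20).
Add 10 hours 58 minutes leg 3 → 1:43 PM UTC.
Marquesas is UTC−9:30, so local arrival = 1:43 PM − 9:30 = 4:13 AM on May 20.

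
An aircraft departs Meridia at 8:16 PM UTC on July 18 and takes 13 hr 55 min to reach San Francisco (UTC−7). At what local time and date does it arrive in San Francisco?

3:11 AM on Jul 19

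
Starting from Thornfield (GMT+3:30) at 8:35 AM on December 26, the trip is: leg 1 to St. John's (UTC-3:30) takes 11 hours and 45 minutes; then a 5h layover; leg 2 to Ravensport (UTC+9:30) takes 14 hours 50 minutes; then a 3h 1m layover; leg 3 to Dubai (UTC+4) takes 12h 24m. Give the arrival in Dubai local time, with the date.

Convert departure to UTC: 8:35 AM − 3:30 = 5:05 AM UTC on Dec 26.
Add 11 hours and 45 minutes leg 1 → 4:50 PM UTC.
Add 5 hours layover in St. John's → 9:50 PM UTC.
Add 14 hours 50 minutes leg 2 → 12:40 PM UTC (Dec 27).
Add 3 hours 1 minute layover in Ravensport → 3:41 PM UTC.
Add 12 hours and 24 minutes leg 3 → 4:05 AM UTC (Dec 28).
Dubai is UTC+4:00, so local arrival = 4:05 AM + 4:00 = 8:05 AM on Dec 28.

8:05 AM on December 28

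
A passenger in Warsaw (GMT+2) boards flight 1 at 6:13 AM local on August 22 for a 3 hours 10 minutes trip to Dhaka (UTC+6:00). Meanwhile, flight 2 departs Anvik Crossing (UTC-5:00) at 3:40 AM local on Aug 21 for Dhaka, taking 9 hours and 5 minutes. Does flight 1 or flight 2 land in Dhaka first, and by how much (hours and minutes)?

the second, by 13 hours 38 minutes

Flight 1 in UTC: 6:13 AM − 2:00 = 4:13 AM on Aug 22.
+3 hours 10 minutes → arrive 7:23 AM UTC on Aug 22.
Flight 2 in UTC: 3:40 AM + 5:00 = 8:40 AM on Aug 21.
+9 hours 5 minutes → arrive 5:45 PM UTC on Aug 21.
Flight 2 lands earlier by 13 hours 38 minutes.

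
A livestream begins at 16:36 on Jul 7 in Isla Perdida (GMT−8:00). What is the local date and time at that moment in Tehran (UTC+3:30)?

In UTC: 16:36 + 8:00 = 00:36 on Jul 8.
Tehran is UTC+3:30: 00:36 + 3:30 = 04:06 on Jul 8.

04:06 on Jul 8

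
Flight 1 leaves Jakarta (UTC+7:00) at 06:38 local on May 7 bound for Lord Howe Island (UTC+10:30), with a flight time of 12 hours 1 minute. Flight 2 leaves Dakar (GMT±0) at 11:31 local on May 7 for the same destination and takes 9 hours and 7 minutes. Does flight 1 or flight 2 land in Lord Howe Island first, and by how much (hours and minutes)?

Flight 1 in UTC: 06:38 − 7:00 = 23:38 on May 6.
+12 hours 1 minute → arrive 11:39 UTC on May 7.
Flight 2 departs at 11:31 UTC (May 7).
+9 hours 7 minutes → arrive 20:38 UTC on May 7.
Flight 1 lands earlier by 8 hours 59 minutes.

the first, by 8 hours 59 minutes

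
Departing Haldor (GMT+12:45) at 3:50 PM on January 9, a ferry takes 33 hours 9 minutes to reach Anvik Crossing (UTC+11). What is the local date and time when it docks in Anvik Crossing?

11:14 PM on January 10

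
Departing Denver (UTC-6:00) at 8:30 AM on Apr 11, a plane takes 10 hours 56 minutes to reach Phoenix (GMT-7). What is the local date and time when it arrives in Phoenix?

6:26 PM on April 11

Convert departure to UTC: 8:30 AM + 6:00 = 2:30 PM UTC on Apr 11.
Add 10 hours 56 minutes travel time → 1:26 AM UTC (Apr 12).
Phoenix is UTC−7:00, so local arrival = 1:26 AM − 7:00 = 6:26 PM on Apr 11.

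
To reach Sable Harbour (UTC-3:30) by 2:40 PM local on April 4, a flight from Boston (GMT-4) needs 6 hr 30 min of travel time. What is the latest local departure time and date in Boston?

7:40 AM on Apr 4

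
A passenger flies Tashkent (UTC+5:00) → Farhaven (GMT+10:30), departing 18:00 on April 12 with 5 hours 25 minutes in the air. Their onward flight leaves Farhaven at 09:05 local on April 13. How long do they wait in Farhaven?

4 hours 10 minutes

Convert departure to UTC: 18:00 − 5:00 = 13:00 UTC on Apr 12.
Add 5 hours and 25 minutes flight time → 18:25 UTC.
Farhaven is UTC+10:30, so local arrival = 18:25 + 10:30 = 04:55 on Apr 13.
Layover = 09:05 − 04:55 = 4 hours 10 minutes.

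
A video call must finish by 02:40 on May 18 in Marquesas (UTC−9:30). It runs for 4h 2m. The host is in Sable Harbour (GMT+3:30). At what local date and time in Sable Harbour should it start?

Target end time in UTC: 02:40 + 9:30 = 12:10 on May 18.
Subtract 4 hours 2 minutes → start 08:08 UTC on May 18.
Sable Harbour is UTC+3:30: 08:08 + 3:30 = 11:38 on May 18.

11:38 on May 18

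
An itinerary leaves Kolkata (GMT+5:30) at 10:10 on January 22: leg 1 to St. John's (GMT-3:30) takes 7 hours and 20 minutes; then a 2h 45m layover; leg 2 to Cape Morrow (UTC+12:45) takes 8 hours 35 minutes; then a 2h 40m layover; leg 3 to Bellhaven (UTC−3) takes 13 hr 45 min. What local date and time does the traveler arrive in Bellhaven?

Convert departure to UTC: 10:10 − 5:30 = 04:40 UTC on Jan 22.
Add 7 hours and 20 minutes leg 1 → 12:00 UTC.
Add 2 hours and 45 minutes layover in St. John's → 14:45 UTC.
Add 8 hours 35 minutes leg 2 → 23:20 UTC.
Add 2 hours 40 minutes layover in Cape Morrow → 02:00 UTC (Jan 23).
Add 13 hours 45 minutes leg 3 → 15:45 UTC.
Bellhaven is UTC−3:00, so local arrival = 15:45 − 3:00 = 12:45 on Jan 23.

12:45 on January 23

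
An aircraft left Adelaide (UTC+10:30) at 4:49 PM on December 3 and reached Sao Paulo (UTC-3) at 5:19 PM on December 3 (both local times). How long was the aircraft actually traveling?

14 hours

Departure in UTC: 4:49 PM − 10:30 = 6:19 AM on Dec 3.
Arrival in UTC: 5:19 PM + 3:00 = 8:19 PM on Dec 3.
Elapsed = 8:19 PM − 6:19 AM = 14 hours.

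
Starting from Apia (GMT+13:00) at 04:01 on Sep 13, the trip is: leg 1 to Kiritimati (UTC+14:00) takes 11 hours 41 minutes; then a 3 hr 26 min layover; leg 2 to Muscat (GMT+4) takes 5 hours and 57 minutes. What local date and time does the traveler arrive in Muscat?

16:05 on Sep 13

Convert departure to UTC: 04:01 − 13:00 = 15:01 UTC on Sep 12.
Add 11 hours 41 minutes leg 1 → 02:42 UTC (Sep 13).
Add 3 hours and 26 minutes layover in Kiritimati → 06:08 UTC.
Add 5 hours 57 minutes leg 2 → 12:05 UTC.
Muscat is UTC+4:00, so local arrival = 12:05 + 4:00 = 16:05 on Sep 13.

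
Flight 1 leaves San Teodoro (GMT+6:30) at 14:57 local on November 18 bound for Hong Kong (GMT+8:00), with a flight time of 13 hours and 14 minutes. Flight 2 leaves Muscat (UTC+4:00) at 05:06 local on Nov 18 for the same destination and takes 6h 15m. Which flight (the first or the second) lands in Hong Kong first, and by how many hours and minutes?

Flight 1 in UTC: 14:57 − 6:30 = 08:27 on Nov 18.
+13 hours and 14 minutes → arrive 21:41 UTC on Nov 18.
Flight 2 in UTC: 05:06 − 4:00 = 01:06 on Nov 18.
+6 hours 15 minutes → arrive 07:21 UTC on Nov 18.
Flight 2 lands earlier by 14 hours 20 minutes.

the second, by 14 hours 20 minutes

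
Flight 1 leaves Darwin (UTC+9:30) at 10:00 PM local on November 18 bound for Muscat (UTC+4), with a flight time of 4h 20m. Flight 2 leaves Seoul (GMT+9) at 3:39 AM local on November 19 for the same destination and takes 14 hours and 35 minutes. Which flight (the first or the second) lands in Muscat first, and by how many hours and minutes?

Flight 1 in UTC: 10:00 PM − 9:30 = 12:30 PM on Nov 18.
+4 hours 20 minutes → arrive 4:50 PM UTC on Nov 18.
Flight 2 in UTC: 3:39 AM − 9:00 = 6:39 PM on Nov 18.
+14 hours 35 minutes → arrive 9:14 AM UTC on Nov 19.
Flight 1 lands earlier by 16 hours 24 minutes.

the first, by 16 hours 24 minutes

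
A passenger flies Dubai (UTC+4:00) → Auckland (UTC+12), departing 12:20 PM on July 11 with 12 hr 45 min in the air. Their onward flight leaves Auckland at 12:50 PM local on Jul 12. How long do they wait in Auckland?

Convert departure to UTC: 12:20 PM − 4:00 = 8:20 AM UTC on Jul 11.
Add 12 hours and 45 minutes flight time → 9:05 PM UTC.
Auckland is UTC+12:00, so local arrival = 9:05 PM + 12:00 = 9:05 AM on Jul 12.
Layover = 12:50 PM − 9:05 AM = 3 hours 45 minutes.

3 hours 45 minutes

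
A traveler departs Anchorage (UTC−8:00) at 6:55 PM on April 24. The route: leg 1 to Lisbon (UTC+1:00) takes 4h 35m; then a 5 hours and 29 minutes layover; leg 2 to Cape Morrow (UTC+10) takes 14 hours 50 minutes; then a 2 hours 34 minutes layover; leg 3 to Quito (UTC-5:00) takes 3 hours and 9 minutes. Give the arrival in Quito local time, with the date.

4:32 AM on April 26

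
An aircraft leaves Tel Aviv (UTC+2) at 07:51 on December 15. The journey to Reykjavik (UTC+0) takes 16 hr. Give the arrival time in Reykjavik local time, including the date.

Convert departure to UTC: 07:51 − 2:00 = 05:51 UTC on Dec 15.
Add 16 hours travel time → 21:51 UTC.
Reykjavik is UTC+0, so local arrival is the same: 21:51 on Dec 15.

21:51 on Dec 15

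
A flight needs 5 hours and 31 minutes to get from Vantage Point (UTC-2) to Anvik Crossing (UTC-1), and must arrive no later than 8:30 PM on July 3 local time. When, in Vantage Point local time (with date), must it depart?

Target arrival in UTC: 8:30 PM + 1:00 = 9:30 PM on Jul 3.
Subtract 5 hours 31 minutes → departure 3:59 PM UTC on Jul 3.
Vantage Point is UTC−2:00: 3:59 PM − 2:00 = 1:59 PM on Jul 3.

1:59 PM on Jul 3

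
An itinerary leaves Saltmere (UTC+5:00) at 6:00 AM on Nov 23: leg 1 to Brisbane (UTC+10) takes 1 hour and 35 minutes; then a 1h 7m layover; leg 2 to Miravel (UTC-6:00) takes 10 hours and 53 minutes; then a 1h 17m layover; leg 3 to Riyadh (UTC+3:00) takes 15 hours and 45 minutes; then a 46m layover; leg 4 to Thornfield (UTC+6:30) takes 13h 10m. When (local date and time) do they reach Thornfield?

Convert departure to UTC: 6:00 AM − 5:00 = 1:00 AM UTC on Nov 23.
Add 1 hour 35 minutes leg 1 → 2:35 AM UTC.
Add 1 hour and 7 minutes layover in Brisbane → 3:42 AM UTC.
Add 10 hours and 53 minutes leg 2 → 2:35 PM UTC.
Add 1 hour 17 minutes layover in Miravel → 3:52 PM UTC.
Add 15 hours and 45 minutes leg 3 → 7:37 AM UTC (Nov 24).
Add 46 minutes layover in Riyadh → 8:23 AM UTC.
Add 13 hours and 10 minutes leg 4 → 9:33 PM UTC.
Thornfield is UTC+6:30, so local arrival = 9:33 PM + 6:30 = 4:03 AM on Nov 25.

4:03 AM on November 25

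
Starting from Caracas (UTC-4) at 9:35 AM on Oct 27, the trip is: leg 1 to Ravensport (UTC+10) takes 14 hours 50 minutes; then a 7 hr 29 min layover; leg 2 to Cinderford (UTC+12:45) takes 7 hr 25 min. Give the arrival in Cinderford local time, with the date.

8:04 AM on October 29

Convert departure to UTC: 9:35 AM + 4:00 = 1:35 PM UTC on Oct 27.
Add 14 hours and 50 minutes leg 1 → 4:25 AM UTC (Oct 28).
Add 7 hours 29 minutes layover in Ravensport → 11:54 AM UTC.
Add 7 hours and 25 minutes leg 2 → 7:19 PM UTC.
Cinderford is UTC+12:45, so local arrival = 7:19 PM + 12:45 = 8:04 AM on Oct 29.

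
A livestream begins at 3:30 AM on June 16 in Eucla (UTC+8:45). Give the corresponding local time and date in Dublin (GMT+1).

Dublin is 7:45 behind Eucla.
Shift by the zone difference: 3:30 AM − 7:45 = 7:45 PM on Jun 15 in Dublin.

7:45 PM on June 15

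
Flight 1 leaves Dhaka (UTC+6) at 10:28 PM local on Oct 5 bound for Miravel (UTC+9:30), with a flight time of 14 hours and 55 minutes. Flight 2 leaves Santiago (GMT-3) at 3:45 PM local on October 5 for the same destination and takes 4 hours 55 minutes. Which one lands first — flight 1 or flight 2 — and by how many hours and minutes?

Flight 1 in UTC: 10:28 PM − 6:00 = 4:28 PM on Oct 5.
+14 hours and 55 minutes → arrive 7:23 AM UTC on Oct 6.
Flight 2 in UTC: 3:45 PM + 3:00 = 6:45 PM on Oct 5.
+4 hours and 55 minutes → arrive 11:40 PM UTC on Oct 5.
Flight 2 lands earlier by 7 hours 43 minutes.

the second, by 7 hours 43 minutes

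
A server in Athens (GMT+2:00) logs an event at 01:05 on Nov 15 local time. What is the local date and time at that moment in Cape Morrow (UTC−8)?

15:05 on Nov 14

In UTC: 01:05 − 2:00 = 23:05 on Nov 14.
Cape Morrow is UTC−8:00: 23:05 − 8:00 = 15:05 on Nov 14.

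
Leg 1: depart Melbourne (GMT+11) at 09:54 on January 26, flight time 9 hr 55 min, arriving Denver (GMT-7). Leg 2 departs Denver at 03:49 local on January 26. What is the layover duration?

2 hours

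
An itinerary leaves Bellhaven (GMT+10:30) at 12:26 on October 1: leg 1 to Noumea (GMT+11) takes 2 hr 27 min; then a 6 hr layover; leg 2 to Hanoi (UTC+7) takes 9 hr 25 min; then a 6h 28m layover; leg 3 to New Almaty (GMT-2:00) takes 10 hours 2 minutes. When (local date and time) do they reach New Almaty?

10:18 on October 2

Convert departure to UTC: 12:26 − 10:30 = 01:56 UTC on Oct 1.
Add 2 hours 27 minutes leg 1 → 04:23 UTC.
Add 6 hours layover in Noumea → 10:23 UTC.
Add 9 hours and 25 minutes leg 2 → 19:48 UTC.
Add 6 hours 28 minutes layover in Hanoi → 02:16 UTC (Oct 2).
Add 10 hours and 2 minutes leg 3 → 12:18 UTC.
New Almaty is UTC−2:00, so local arrival = 12:18 − 2:00 = 10:18 on Oct 2.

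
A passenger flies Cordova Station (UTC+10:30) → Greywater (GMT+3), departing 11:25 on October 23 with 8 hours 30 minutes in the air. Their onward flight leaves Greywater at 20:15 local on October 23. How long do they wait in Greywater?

7 hours 50 minutes

Convert departure to UTC: 11:25 − 10:30 = 00:55 UTC on Oct 23.
Add 8 hours 30 minutes flight time → 09:25 UTC.
Greywater is UTC+3:00, so local arrival = 09:25 + 3:00 = 12:25 on Oct 23.
Layover = 20:15 − 12:25 = 7 hours 50 minutes.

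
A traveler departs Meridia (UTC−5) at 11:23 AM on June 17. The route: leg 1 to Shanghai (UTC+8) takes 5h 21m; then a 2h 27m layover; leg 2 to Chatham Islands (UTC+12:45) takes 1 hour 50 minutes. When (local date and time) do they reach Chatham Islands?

2:46 PM on June 18

Convert departure to UTC: 11:23 AM + 5:00 = 4:23 PM UTC on Jun 17.
Add 5 hours and 21 minutes leg 1 → 9:44 PM UTC.
Add 2 hours and 27 minutes layover in Shanghai → 12:11 AM UTC (Jun 18).
Add 1 hour 50 minutes leg 2 → 2:01 AM UTC.
Chatham Islands is UTC+12:45, so local arrival = 2:01 AM + 12:45 = 2:46 PM on Jun 18.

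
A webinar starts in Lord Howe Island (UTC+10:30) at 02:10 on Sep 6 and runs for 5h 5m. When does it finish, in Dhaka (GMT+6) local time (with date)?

Convert start to UTC: 02:10 − 10:30 = 15:40 UTC on Sep 5.
Add 5 hours 5 minutes duration → 20:45 UTC.
Dhaka is UTC+6:00, so local end time = 20:45 + 6:00 = 02:45 on Sep 6.

02:45 on Sep 6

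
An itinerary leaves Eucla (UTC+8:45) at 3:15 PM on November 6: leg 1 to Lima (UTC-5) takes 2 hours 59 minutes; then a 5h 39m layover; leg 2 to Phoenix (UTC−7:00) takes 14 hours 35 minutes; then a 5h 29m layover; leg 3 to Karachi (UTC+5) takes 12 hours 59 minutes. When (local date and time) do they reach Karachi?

Convert departure to UTC: 3:15 PM − 8:45 = 6:30 AM UTC on Nov 6.
Add 2 hours and 59 minutes leg 1 → 9:29 AM UTC.
Add 5 hours and 39 minutes layover in Lima → 3:08 PM UTC.
Add 14 hours and 35 minutes leg 2 → 5:43 AM UTC (Nov 7).
Add 5 hours 29 minutes layover in Phoenix → 11:12 AM UTC.
Add 12 hours 59 minutes leg 3 → 12:11 AM UTC (Nov 8).
Karachi is UTC+5:00, so local arrival = 12:11 AM + 5:00 = 5:11 AM on Nov 8.

5:11 AM on November 8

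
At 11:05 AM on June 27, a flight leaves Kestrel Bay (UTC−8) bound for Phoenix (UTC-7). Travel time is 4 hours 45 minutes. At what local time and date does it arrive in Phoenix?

4:50 PM on June 27

Convert departure to UTC: 11:05 AM + 8:00 = 7:05 PM UTC on Jun 27.
Add 4 hours and 45 minutes travel time → 11:50 PM UTC.
Phoenix is UTC−7:00, so local arrival = 11:50 PM − 7:00 = 4:50 PM on Jun 27.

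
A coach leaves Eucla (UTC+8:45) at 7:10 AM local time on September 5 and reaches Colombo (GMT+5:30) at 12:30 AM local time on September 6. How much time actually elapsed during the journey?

20 hours 35 minutes

Colombo is 3:15 behind Eucla.
Clock-face elapsed time (ignoring zones) is 17 hours 20 minutes.
Actual elapsed = 17 hours 20 minutes + 3:15 = 20 hours 35 minutes.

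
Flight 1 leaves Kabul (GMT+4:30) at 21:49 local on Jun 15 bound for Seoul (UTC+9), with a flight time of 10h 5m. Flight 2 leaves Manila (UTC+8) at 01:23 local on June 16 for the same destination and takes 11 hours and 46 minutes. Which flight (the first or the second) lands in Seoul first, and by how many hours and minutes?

Flight 1 in UTC: 21:49 − 4:30 = 17:19 on Jun 15.
+10 hours 5 minutes → arrive 03:24 UTC on Jun 16.
Flight 2 in UTC: 01:23 − 8:00 = 17:23 on Jun 15.
+11 hours and 46 minutes → arrive 05:09 UTC on Jun 16.
Flight 1 lands earlier by 1 hour 45 minutes.

the first, by 1 hour 45 minutes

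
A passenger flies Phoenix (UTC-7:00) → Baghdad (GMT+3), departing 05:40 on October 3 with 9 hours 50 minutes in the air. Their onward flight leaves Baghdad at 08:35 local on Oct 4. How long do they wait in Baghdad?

7 hours 5 minutes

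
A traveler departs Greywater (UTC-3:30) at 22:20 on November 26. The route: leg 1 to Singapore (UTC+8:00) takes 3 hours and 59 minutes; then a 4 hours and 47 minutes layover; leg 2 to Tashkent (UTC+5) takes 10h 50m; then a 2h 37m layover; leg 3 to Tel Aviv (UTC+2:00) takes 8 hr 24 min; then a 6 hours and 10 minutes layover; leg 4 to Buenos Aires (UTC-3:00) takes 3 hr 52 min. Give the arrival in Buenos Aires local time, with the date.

15:29 on November 28

Convert departure to UTC: 22:20 + 3:30 = 01:50 UTC on Nov 27.
Add 3 hours and 59 minutes leg 1 → 05:49 UTC.
Add 4 hours and 47 minutes layover in Singapore → 10:36 UTC.
Add 10 hours 50 minutes leg 2 → 21:26 UTC.
Add 2 hours and 37 minutes layover in Tashkent → 00:03 UTC (Nov 28).
Add 8 hours and 24 minutes leg 3 → 08:27 UTC.
Add 6 hours and 10 minutes layover in Tel Aviv → 14:37 UTC.
Add 3 hours and 52 minutes leg 4 → 18:29 UTC.
Buenos Aires is UTC−3:00, so local arrival = 18:29 − 3:00 = 15:29 on Nov 28.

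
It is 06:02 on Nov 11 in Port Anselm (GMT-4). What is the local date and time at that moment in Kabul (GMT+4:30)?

14:32 on Nov 11

In UTC: 06:02 + 4:00 = 10:02 on Nov 11.
Kabul is UTC+4:30: 10:02 + 4:30 = 14:32 on Nov 11.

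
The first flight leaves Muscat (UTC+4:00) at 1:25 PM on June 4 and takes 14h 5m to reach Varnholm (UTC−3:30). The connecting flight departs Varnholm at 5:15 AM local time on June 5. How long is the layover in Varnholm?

Convert departure to UTC: 1:25 PM − 4:00 = 9:25 AM UTC on Jun 4.
Add 14 hours and 5 minutes flight time → 11:30 PM UTC.
Varnholm is UTC−3:30, so local arrival = 11:30 PM − 3:30 = 8:00 PM on Jun 4.
Layover = 5:15 AM − 8:00 PM (+1 day) = 9 hours 15 minutes.

9 hours 15 minutes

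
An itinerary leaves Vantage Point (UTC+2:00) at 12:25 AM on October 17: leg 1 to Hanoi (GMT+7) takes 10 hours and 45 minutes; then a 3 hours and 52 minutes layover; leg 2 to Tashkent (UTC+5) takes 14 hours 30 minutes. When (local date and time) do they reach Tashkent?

Convert departure to UTC: 12:25 AM − 2:00 = 10:25 PM UTC on Oct 16.
Add 10 hours 45 minutes leg 1 → 9:10 AM UTC (Oct 17).
Add 3 hours 52 minutes layover in Hanoi → 1:02 PM UTC.
Add 14 hours and 30 minutes leg 2 → 3:32 AM UTC (Oct 18).
Tashkent is UTC+5:00, so local arrival = 3:32 AM + 5:00 = 8:32 AM on Oct 18.

8:32 AM on Oct 18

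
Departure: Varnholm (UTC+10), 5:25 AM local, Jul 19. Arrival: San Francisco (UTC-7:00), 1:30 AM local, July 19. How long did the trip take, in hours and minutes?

13 hours 5 minutes

Departure in UTC: 5:25 AM − 10:00 = 7:25 PM on Jul 18.
Arrival in UTC: 1:30 AM + 7:00 = 8:30 AM on Jul 19.
Elapsed = 8:30 AM − 7:25 PM (+1 day) = 13 hours 5 minutes.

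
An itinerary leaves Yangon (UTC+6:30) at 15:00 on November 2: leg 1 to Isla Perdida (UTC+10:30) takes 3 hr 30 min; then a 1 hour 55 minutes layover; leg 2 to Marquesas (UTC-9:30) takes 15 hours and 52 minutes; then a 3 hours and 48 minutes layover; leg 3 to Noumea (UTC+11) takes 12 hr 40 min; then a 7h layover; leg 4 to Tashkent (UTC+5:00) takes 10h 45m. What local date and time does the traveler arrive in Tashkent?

Convert departure to UTC: 15:00 − 6:30 = 08:30 UTC on Nov 2.
Add 3 hours and 30 minutes leg 1 → 12:00 UTC.
Add 1 hour and 55 minutes layover in Isla Perdida → 13:55 UTC.
Add 15 hours and 52 minutes leg 2 → 05:47 UTC (Nov 3).
Add 3 hours and 48 minutes layover in Marquesas → 09:35 UTC.
Add 12 hours 40 minutes leg 3 → 22:15 UTC.
Add 7 hours layover in Noumea → 05:15 UTC (Nov 4).
Add 10 hours 45 minutes leg 4 → 16:00 UTC.
Tashkent is UTC+5:00, so local arrival = 16:00 + 5:00 = 21:00 on Nov 4.

21:00 on Nov 4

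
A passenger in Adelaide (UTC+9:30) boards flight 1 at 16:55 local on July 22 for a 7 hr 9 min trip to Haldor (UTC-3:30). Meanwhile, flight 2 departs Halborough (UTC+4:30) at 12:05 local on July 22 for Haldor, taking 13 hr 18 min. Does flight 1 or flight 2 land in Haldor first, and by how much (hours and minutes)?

the first, by 6 hours 19 minutes

Flight 1 in UTC: 16:55 − 9:30 = 07:25 on Jul 22.
+7 hours 9 minutes → arrive 14:34 UTC on Jul 22.
Flight 2 in UTC: 12:05 − 4:30 = 07:35 on Jul 22.
+13 hours 18 minutes → arrive 20:53 UTC on Jul 22.
Flight 1 lands earlier by 6 hours 19 minutes.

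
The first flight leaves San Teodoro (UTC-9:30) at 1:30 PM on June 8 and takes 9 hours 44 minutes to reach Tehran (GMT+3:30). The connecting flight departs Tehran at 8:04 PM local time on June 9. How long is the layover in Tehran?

Convert departure to UTC: 1:30 PM + 9:30 = 11:00 PM UTC on Jun 8.
Add 9 hours and 44 minutes flight time → 8:44 AM UTC (Jun 9).
Tehran is UTC+3:30, so local arrival = 8:44 AM + 3:30 = 12:14 PM on Jun 9.
Layover = 8:04 PM − 12:14 PM = 7 hours 50 minutes.

7 hours 50 minutes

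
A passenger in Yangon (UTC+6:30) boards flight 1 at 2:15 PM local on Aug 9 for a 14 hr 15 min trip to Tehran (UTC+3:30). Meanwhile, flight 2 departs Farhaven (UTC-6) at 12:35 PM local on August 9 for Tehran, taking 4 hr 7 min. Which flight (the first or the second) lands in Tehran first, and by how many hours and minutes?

Flight 1 in UTC: 2:15 PM − 6:30 = 7:45 AM on Aug 9.
+14 hours 15 minutes → arrive 10:00 PM UTC on Aug 9.
Flight 2 in UTC: 12:35 PM + 6:00 = 6:35 PM on Aug 9.
+4 hours and 7 minutes → arrive 10:42 PM UTC on Aug 9.
Flight 1 lands earlier by 42 minutes.

the first, by 42 minutes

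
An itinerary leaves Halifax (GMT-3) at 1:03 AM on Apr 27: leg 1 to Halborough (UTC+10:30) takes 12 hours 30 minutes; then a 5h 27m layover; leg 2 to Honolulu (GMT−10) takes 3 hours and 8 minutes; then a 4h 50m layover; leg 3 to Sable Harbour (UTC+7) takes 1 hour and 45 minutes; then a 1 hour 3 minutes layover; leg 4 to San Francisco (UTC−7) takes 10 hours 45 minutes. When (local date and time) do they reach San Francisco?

12:31 PM on Apr 28

Convert departure to UTC: 1:03 AM + 3:00 = 4:03 AM UTC on Apr 27.
Add 12 hours and 30 minutes leg 1 → 4:33 PM UTC.
Add 5 hours 27 minutes layover in Halborough → 10:00 PM UTC.
Add 3 hours and 8 minutes leg 2 → 1:08 AM UTC (Apr 28).
Add 4 hours 50 minutes layover in Honolulu → 5:58 AM UTC.
Add 1 hour 45 minutes leg 3 → 7:43 AM UTC.
Add 1 hour and 3 minutes layover in Sable Harbour → 8:46 AM UTC.
Add 10 hours and 45 minutes leg 4 → 7:31 PM UTC.
San Francisco is UTC−7:00, so local arrival = 7:31 PM − 7:00 = 12:31 PM on Apr 28.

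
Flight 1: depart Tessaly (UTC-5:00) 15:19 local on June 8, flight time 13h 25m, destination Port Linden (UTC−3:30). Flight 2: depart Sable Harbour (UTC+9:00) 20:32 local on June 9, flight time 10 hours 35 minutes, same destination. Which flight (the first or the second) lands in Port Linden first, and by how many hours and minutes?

the first, by 12 hours 23 minutes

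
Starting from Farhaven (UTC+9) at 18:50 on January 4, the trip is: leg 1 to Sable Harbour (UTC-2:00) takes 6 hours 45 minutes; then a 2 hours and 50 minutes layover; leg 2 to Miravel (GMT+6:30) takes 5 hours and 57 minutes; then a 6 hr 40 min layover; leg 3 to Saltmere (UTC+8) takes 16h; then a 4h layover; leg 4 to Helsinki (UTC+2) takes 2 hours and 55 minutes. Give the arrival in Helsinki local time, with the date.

Convert departure to UTC: 18:50 − 9:00 = 09:50 UTC on Jan 4.
Add 6 hours and 45 minutes leg 1 → 16:35 UTC.
Add 2 hours 50 minutes layover in Sable Harbour → 19:25 UTC.
Add 5 hours and 57 minutes leg 2 → 01:22 UTC (Jan 5).
Add 6 hours 40 minutes layover in Miravel → 08:02 UTC.
Add 16 hours leg 3 → 00:02 UTC (Jan 6).
Add 4 hours layover in Saltmere → 04:02 UTC.
Add 2 hours 55 minutes leg 4 → 06:57 UTC.
Helsinki is UTC+2:00, so local arrival = 06:57 + 2:00 = 08:57 on Jan 6.

08:57 on Jan 6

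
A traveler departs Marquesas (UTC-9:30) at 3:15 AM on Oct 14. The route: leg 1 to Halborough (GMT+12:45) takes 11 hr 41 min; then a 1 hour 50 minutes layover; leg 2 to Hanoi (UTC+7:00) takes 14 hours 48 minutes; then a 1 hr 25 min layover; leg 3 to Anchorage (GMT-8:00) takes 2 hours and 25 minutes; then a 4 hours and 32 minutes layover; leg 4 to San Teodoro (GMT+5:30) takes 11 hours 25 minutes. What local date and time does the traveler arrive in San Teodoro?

Convert departure to UTC: 3:15 AM + 9:30 = 12:45 PM UTC on Oct 14.
Add 11 hours 41 minutes leg 1 → 12:26 AM UTC (Oct 15).
Add 1 hour 50 minutes layover in Halborough → 2:16 AM UTC.
Add 14 hours and 48 minutes leg 2 → 5:04 PM UTC.
Add 1 hour 25 minutes layover in Hanoi → 6:29 PM UTC.
Add 2 hours and 25 minutes leg 3 → 8:54 PM UTC.
Add 4 hours and 32 minutes layover in Anchorage → 1:26 AM UTC (Oct 16).
Add 11 hours and 25 minutes leg 4 → 12:51 PM UTC.
San Teodoro is UTC+5:30, so local arrival = 12:51 PM + 5:30 = 6:21 PM on Oct 16.

6:21 PM on October 16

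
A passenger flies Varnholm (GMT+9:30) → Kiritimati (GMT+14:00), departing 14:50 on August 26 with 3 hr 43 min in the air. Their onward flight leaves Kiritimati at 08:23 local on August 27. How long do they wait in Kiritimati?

Convert departure to UTC: 14:50 − 9:30 = 05:20 UTC on Aug 26.
Add 3 hours and 43 minutes flight time → 09:03 UTC.
Kiritimati is UTC+14:00, so local arrival = 09:03 + 14:00 = 23:03 on Aug 26.
Layover = 08:23 − 23:03 (+1 day) = 9 hours 20 minutes.

9 hours 20 minutes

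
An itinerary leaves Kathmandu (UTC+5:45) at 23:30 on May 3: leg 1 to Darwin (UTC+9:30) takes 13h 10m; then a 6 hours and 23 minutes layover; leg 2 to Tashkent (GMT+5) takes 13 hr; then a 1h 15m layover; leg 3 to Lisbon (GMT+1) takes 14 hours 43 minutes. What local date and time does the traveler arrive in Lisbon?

Convert departure to UTC: 23:30 − 5:45 = 17:45 UTC on May 3.
Add 13 hours 10 minutes leg 1 → 06:55 UTC (May 4).
Add 6 hours 23 minutes layover in Darwin → 13:18 UTC.
Add 13 hours leg 2 → 02:18 UTC (May 5).
Add 1 hour 15 minutes layover in Tashkent → 03:33 UTC.
Add 14 hours 43 minutes leg 3 → 18:16 UTC.
Lisbon is UTC+1:00, so local arrival = 18:16 + 1:00 = 19:16 on May 5.

19:16 on May 5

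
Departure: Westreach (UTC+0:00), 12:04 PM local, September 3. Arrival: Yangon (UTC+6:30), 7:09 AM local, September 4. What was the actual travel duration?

12 hours 35 minutes

Departure is already UTC: 12:04 PM on Sep 3.
Arrival in UTC: 7:09 AM − 6:30 = 12:39 AM on Sep 4.
Elapsed = 12:39 AM − 12:04 PM (+1 day) = 12 hours 35 minutes.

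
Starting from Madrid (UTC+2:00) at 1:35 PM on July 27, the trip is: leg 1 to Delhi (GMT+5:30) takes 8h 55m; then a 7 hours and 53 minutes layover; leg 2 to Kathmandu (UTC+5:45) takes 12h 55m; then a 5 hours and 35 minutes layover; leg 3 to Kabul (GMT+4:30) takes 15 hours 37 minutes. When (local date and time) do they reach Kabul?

7:00 PM on July 29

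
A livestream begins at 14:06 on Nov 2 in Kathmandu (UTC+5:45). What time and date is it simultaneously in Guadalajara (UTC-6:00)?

In UTC: 14:06 − 5:45 = 08:21 on Nov 2.
Guadalajara is UTC−6:00: 08:21 − 6:00 = 02:21 on Nov 2.

02:21 on November 2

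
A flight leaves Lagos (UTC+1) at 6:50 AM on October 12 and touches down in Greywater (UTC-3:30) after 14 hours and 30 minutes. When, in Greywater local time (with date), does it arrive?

Convert departure to UTC: 6:50 AM − 1:00 = 5:50 AM UTC on Oct 12.
Add 14 hours 30 minutes travel time → 8:20 PM UTC.
Greywater is UTC−3:30, so local arrival = 8:20 PM − 3:30 = 4:50 PM on Oct 12.

4:50 PM on Oct 12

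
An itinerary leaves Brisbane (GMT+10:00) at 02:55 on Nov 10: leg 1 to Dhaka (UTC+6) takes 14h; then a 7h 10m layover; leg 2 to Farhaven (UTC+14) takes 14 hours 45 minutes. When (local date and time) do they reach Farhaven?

Convert departure to UTC: 02:55 − 10:00 = 16:55 UTC on Nov 9.
Add 14 hours leg 1 → 06:55 UTC (Nov 10).
Add 7 hours 10 minutes layover in Dhaka → 14:05 UTC.
Add 14 hours and 45 minutes leg 2 → 04:50 UTC (Nov 11).
Farhaven is UTC+14:00, so local arrival = 04:50 + 14:00 = 18:50 on Nov 11.

18:50 on November 11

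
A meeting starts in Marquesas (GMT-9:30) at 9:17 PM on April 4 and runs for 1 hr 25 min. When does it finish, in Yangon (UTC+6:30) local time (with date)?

Convert start to UTC: 9:17 PM + 9:30 = 6:47 AM UTC on Apr 5.
Add 1 hour and 25 minutes duration → 8:12 AM UTC.
Yangon is UTC+6:30, so local end time = 8:12 AM + 6:30 = 2:42 PM on Apr 5.

2:42 PM on Apr 5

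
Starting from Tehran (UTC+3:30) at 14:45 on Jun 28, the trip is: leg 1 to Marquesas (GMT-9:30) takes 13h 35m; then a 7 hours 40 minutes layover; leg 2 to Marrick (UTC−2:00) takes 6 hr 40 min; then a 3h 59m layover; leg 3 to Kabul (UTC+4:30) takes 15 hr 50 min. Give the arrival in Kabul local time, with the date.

15:29 on Jun 30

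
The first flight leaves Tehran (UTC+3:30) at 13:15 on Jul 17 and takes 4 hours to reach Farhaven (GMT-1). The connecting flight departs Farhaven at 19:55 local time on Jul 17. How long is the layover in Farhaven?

Convert departure to UTC: 13:15 − 3:30 = 09:45 UTC on Jul 17.
Add 4 hours flight time → 13:45 UTC.
Farhaven is UTC−1:00, so local arrival = 13:45 − 1:00 = 12:45 on Jul 17.
Layover = 19:55 − 12:45 = 7 hours 10 minutes.

7 hours 10 minutes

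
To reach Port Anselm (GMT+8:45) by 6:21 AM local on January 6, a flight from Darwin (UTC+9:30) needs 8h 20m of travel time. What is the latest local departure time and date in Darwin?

Target arrival in UTC: 6:21 AM − 8:45 = 9:36 PM on Jan 5.
Subtract 8 hours and 20 minutes → departure 1:16 PM UTC on Jan 5.
Darwin is UTC+9:30: 1:16 PM + 9:30 = 10:46 PM on Jan 5.

10:46 PM on January 5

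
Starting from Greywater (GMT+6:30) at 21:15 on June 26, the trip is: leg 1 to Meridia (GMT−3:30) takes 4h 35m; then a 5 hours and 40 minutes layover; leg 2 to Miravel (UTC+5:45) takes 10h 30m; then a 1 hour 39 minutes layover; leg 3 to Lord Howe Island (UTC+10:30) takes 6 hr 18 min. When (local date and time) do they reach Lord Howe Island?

Convert departure to UTC: 21:15 − 6:30 = 14:45 UTC on Jun 26.
Add 4 hours 35 minutes leg 1 → 19:20 UTC.
Add 5 hours and 40 minutes layover in Meridia → 01:00 UTC (Jun 27).
Add 10 hours and 30 minutes leg 2 → 11:30 UTC.
Add 1 hour 39 minutes layover in Miravel → 13:09 UTC.
Add 6 hours and 18 minutes leg 3 → 19:27 UTC.
Lord Howe Island is UTC+10:30, so local arrival = 19:27 + 10:30 = 05:57 on Jun 28.

05:57 on Jun 28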